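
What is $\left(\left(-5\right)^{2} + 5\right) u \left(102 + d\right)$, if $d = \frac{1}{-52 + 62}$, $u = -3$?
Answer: $-9189$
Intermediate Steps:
$d = \frac{1}{10} \approx 0.1$
$\left(\left(-5\right)^{2} + 5\right) u \left(102 + d\right) = \left(\left(-5\right)^{2} + 5\right) \left(-3\right) \left(102 + \frac{1}{10}\right) = \left(25 + 5\right) \left(-3\right) \frac{1021}{10} = 30 \left(-3\right) \frac{1021}{10} = \left(-90\right) \frac{1021}{10} = -9189$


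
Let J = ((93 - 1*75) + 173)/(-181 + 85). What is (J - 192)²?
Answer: 346816129/9216 ≈ 37632.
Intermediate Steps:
J = -191/96 (J = ((93 - 75) + 173)/(-96) = (18 + 173)*(-1/96) = 191*(-1/96) = -191/96 ≈ -1.9896)
(J - 192)² = (-191/96 - 192)² = (-18623/96)² = 346816129/9216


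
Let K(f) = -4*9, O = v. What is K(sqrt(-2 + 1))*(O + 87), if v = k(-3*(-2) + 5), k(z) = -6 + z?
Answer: -3312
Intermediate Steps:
v = 5 (v = -6 + (-3*(-2) + 5) = -6 + (6 + 5) = -6 + 11 = 5)
O = 5
K(f) = -36
K(sqrt(-2 + 1))*(O + 87) = -36*(5 + 87) = -36*92 = -3312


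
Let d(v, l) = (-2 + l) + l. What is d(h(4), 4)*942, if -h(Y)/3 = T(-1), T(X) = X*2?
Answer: 5652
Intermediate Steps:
T(X) = 2*X
h(Y) = 6 (h(Y) = -6*(-1) = -3*(-2) = 6)
d(v, l) = -2 + 2*l
d(h(4), 4)*942 = (-2 + 2*4)*942 = (-2 + 8)*942 = 6*942 = 5652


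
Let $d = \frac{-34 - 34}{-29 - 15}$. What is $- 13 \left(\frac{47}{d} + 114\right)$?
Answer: $- \frac{31915}{17} \approx -1877.4$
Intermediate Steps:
$d = \frac{17}{11}$ ($d = - \frac{68}{-44} = \left(-68\right) \left(- \frac{1}{44}\right) = \frac{17}{11} \approx 1.5455$)
$- 13 \left(\frac{47}{d} + 114\right) = - 13 \left(\frac{47}{\frac{17}{11}} + 114\right) = - 13 \left(47 \cdot \frac{11}{17} + 114\right) = - 13 \left(\frac{517}{17} + 114\right) = \left(-13\right) \frac{2455}{17} = - \frac{31915}{17}$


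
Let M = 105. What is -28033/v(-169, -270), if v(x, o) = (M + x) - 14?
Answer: 28033/78 ≈ 359.40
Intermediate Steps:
v(x, o) = 91 + x (v(x, o) = (105 + x) - 14 = 91 + x)
-28033/v(-169, -270) = -28033/(91 - 169) = -28033/(-78) = -28033*(-1/78) = 28033/78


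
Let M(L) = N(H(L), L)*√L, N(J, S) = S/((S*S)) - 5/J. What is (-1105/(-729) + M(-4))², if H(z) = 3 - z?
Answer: (15470 - 19683*I)²/104162436 ≈ -1.4218 - 5.8466*I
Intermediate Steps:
N(J, S) = 1/S - 5/J (N(J, S) = S/(S²) - 5/J = S/S² - 5/J = 1/S - 5/J)
M(L) = √L*(1/L - 5/(3 - L)) (M(L) = (1/L - 5/(3 - L))*√L = √L*(1/L - 5/(3 - L)))
(-1105/(-729) + M(-4))² = (-1105/(-729) + 3*(-1 + 2*(-4))/(√(-4)*(-3 - 4)))² = (-1105*(-1/729) + 3*(-I/2)*(-1 - 8)/(-7))² = (1105/729 + 3*(-I/2)*(-⅐)*(-9))² = (1105/729 - 27*I/14)²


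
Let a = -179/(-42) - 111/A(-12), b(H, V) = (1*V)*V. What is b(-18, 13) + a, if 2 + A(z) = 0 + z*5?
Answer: 113959/651 ≈ 175.05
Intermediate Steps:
A(z) = -2 + 5*z (A(z) = -2 + (0 + z*5) = -2 + (0 + 5*z) = -2 + 5*z)
b(H, V) = V² (b(H, V) = V*V = V²)
a = 3940/651 (a = -179/(-42) - 111/(-2 + 5*(-12)) = -179*(-1/42) - 111/(-2 - 60) = 179/42 - 111/(-62) = 179/42 - 111*(-1/62) = 179/42 + 111/62 = 3940/651 ≈ 6.0522)
b(-18, 13) + a = 13² + 3940/651 = 169 + 3940/651 = 113959/651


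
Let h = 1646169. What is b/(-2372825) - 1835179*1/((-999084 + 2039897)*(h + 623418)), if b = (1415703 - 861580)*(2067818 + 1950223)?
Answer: -5259447011610605957265608/5605124359750672575 ≈ -9.3833e+5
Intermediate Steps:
b = 2226488933043 (b = 554123*4018041 = 2226488933043)
b/(-2372825) - 1835179*1/((-999084 + 2039897)*(h + 623418)) = 2226488933043/(-2372825) - 1835179*1/((-999084 + 2039897)*(1646169 + 623418)) = 2226488933043*(-1/2372825) - 1835179/(2269587*1040813) = -2226488933043/2372825 - 1835179/2362215654231 = -5259447011610605957265608/5605124359750672575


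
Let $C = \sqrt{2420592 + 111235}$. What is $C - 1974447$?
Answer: $-1974447 + \sqrt{2531827} \approx -1.9729 \cdot 10^{6}$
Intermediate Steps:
$C = \sqrt{2531827} \approx 1591.2$
$C - 1974447 = \sqrt{2531827} - 1974447 = -1974447 + \sqrt{2531827}$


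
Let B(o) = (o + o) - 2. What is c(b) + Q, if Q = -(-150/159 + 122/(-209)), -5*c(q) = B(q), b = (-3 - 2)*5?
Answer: 660584/55385 ≈ 11.927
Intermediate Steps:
B(o) = -2 + 2*o (B(o) = 2*o - 2 = -2 + 2*o)
b = -25 (b = -5*5 = -25)
c(q) = ⅖ - 2*q/5 (c(q) = -(-2 + 2*q)/5 = ⅖ - 2*q/5)
Q = 16916/11077 (Q = -(-150*1/159 + 122*(-1/209)) = -(-50/53 - 122/209) = -1*(-16916/11077) = 16916/11077 ≈ 1.5271)
c(b) + Q = (⅖ - ⅖*(-25)) + 16916/11077 = (⅖ + 10) + 16916/11077 = 52/5 + 16916/11077 = 660584/55385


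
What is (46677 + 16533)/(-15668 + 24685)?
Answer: 63210/9017 ≈ 7.0101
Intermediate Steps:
(46677 + 16533)/(-15668 + 24685) = 63210/9017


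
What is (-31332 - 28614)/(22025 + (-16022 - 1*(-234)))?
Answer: -19982/2079 ≈ -9.6114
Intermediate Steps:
(-31332 - 28614)/(22025 + (-16022 - 1*(-234))) = -59946/(22025 + (-16022 + 234)) = -59946/(22025 - 15788) = -59946/6237 = -59946*1/6237 = -19982/2079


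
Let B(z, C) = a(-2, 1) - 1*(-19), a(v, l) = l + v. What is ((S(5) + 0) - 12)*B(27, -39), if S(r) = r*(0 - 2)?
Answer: -396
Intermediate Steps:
B(z, C) = 18 (B(z, C) = (1 - 2) - 1*(-19) = -1 + 19 = 18)
S(r) = -2*r (S(r) = r*(-2) = -2*r)
((S(5) + 0) - 12)*B(27, -39) = ((-2*5 + 0) - 12)*18 = ((-10 + 0) - 12)*18 = (-10 - 12)*18 = -22*18 = -396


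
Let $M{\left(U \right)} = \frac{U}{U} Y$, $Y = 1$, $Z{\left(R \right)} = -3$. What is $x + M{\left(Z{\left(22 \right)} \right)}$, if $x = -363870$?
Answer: $-363869$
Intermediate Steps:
$M{\left(U \right)} = 1$ ($M{\left(U \right)} = \frac{U}{U} 1 = 1 \cdot 1 = 1$)
$x + M{\left(Z{\left(22 \right)} \right)} = -363870 + 1 = -363869$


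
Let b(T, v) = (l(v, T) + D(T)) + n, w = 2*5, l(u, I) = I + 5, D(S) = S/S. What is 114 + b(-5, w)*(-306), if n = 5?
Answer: -1722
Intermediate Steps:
D(S) = 1
l(u, I) = 5 + I
w = 10
b(T, v) = 11 + T (b(T, v) = ((5 + T) + 1) + 5 = (6 + T) + 5 = 11 + T)
114 + b(-5, w)*(-306) = 114 + (11 - 5)*(-306) = 114 + 6*(-306) = 114 - 1836 = -1722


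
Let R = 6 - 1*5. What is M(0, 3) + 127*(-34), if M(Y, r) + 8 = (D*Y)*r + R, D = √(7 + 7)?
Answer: -4325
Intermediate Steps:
R = 1 (R = 6 - 5 = 1)
D = √14 ≈ 3.7417
M(Y, r) = -7 + Y*r*√14 (M(Y, r) = -8 + ((√14*Y)*r + 1) = -8 + ((Y*√14)*r + 1) = -8 + (Y*r*√14 + 1) = -8 + (1 + Y*r*√14) = -7 + Y*r*√14)
M(0, 3) + 127*(-34) = (-7 + 0*3*√14) + 127*(-34) = (-7 + 0) - 4318 = -7 - 4318 = -4325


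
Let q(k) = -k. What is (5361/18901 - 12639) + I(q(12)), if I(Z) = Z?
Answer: -239111190/18901 ≈ -12651.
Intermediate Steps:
(5361/18901 - 12639) + I(q(12)) = (5361/18901 - 12639) - 1*12 = (5361*(1/18901) - 12639) - 12 = (5361/18901 - 12639) - 12 = -238884378/18901 - 12 = -239111190/18901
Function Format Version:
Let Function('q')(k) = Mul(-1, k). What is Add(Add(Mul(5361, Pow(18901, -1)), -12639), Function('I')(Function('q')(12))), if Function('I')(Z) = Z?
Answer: Rational(-239111190, 18901) ≈ -12651.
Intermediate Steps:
Add(Add(Mul(5361, Pow(18901, -1)), -12639), Function('I')(Function('q')(12))) = Add(Add(Mul(5361, Pow(18901, -1)), -12639), Mul(-1, 12)) = Add(Add(Mul(5361, Rational(1, 18901)), -12639), -12) = Add(Add(Rational(5361, 18901), -12639), -12) = Add(Rational(-238884378, 18901), -12) = Rational(-239111190, 18901)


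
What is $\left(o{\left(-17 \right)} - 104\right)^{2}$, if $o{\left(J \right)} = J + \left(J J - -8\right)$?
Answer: $30976$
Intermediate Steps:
$o{\left(J \right)} = 8 + J + J^{2}$ ($o{\left(J \right)} = J + \left(J^{2} + 8\right) = J + \left(8 + J^{2}\right) = 8 + J + J^{2}$)
$\left(o{\left(-17 \right)} - 104\right)^{2} = \left(\left(8 - 17 + \left(-17\right)^{2}\right) - 104\right)^{2} = \left(\left(8 - 17 + 289\right) - 104\right)^{2} = \left(280 - 104\right)^{2} = 176^{2} = 30976$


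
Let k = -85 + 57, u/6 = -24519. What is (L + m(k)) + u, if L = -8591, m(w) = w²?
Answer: -154921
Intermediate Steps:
u = -147114 (u = 6*(-24519) = -147114)
k = -28
(L + m(k)) + u = (-8591 + (-28)²) - 147114 = (-8591 + 784) - 147114 = -7807 - 147114 = -154921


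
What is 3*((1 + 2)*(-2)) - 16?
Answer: -34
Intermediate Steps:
3*((1 + 2)*(-2)) - 16 = 3*(3*(-2)) - 16 = 3*(-6) - 16 = -18 - 16 = -34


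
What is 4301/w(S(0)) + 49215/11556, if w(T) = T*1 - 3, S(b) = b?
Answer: -5506079/3852 ≈ -1429.4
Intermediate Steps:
w(T) = -3 + T (w(T) = T - 3 = -3 + T)
4301/w(S(0)) + 49215/11556 = 4301/(-3 + 0) + 49215/11556 = 4301/(-3) + 49215*(1/11556) = 4301*(-⅓) + 16405/3852 = -4301/3 + 16405/3852 = -5506079/3852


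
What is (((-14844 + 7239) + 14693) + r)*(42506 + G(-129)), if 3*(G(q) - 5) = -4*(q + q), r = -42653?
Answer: -1524138075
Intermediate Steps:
G(q) = 5 - 8*q/3 (G(q) = 5 + (-4*(q + q))/3 = 5 + (-8*q)/3 = 5 - 8*q/3)
(((-14844 + 7239) + 14693) + r)*(42506 + G(-129)) = (((-14844 + 7239) + 14693) - 42653)*(42506 + (5 - 8/3*(-129))) = ((-7605 + 14693) - 42653)*(42506 + (5 + 344)) = (7088 - 42653)*(42506 + 349) = -35565*42855 = -1524138075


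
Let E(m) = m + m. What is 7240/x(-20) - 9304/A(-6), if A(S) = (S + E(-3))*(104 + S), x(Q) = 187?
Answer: 1281761/27489 ≈ 46.628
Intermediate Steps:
E(m) = 2*m
A(S) = (-6 + S)*(104 + S) (A(S) = (S + 2*(-3))*(104 + S) = (S - 6)*(104 + S) = (-6 + S)*(104 + S))
7240/x(-20) - 9304/A(-6) = 7240/187 - 9304/(-624 + (-6)² + 98*(-6)) = 7240*(1/187) - 9304/(-624 + 36 - 588) = 7240/187 - 9304/(-1176) = 7240/187 - 9304*(-1/1176) = 7240/187 + 1163/147 = 1281761/27489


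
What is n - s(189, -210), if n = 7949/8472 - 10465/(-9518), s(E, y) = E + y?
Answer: 928842239/40318248 ≈ 23.038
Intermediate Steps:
n = 82159031/40318248 (n = 7949*(1/8472) - 10465*(-1/9518) = 7949/8472 + 10465/9518 = 82159031/40318248 ≈ 2.0378)
n - s(189, -210) = 82159031/40318248 - (189 - 210) = 82159031/40318248 - 1*(-21) = 82159031/40318248 + 21 = 928842239/40318248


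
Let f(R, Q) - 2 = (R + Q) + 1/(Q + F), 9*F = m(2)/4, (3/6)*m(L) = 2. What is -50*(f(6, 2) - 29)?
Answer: 17600/19 ≈ 926.32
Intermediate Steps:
m(L) = 4 (m(L) = 2*2 = 4)
F = 1/9 (F = (4/4)/9 = (4*(1/4))/9 = (1/9)*1 = 1/9 ≈ 0.11111)
f(R, Q) = 2 + Q + R + 1/(1/9 + Q) (f(R, Q) = 2 + ((R + Q) + 1/(Q + 1/9)) = 2 + ((Q + R) + 1/(1/9 + Q)) = 2 + (Q + R + 1/(1/9 + Q)) = 2 + Q + R + 1/(1/9 + Q))
-50*(f(6, 2) - 29) = -50*((11 + 6 + 9*2**2 + 19*2 + 9*2*6)/(1 + 9*2) - 29) = -50*((11 + 6 + 9*4 + 38 + 108)/(1 + 18) - 29) = -50*((11 + 6 + 36 + 38 + 108)/19 - 29) = -50*((1/19)*199 - 29) = -50*(199/19 - 29) = -50*(-352/19) = 17600/19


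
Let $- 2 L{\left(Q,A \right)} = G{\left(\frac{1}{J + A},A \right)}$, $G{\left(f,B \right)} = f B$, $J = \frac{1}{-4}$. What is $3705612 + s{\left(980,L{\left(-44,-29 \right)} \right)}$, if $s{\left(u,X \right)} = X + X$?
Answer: $\frac{433556488}{117} \approx 3.7056 \cdot 10^{6}$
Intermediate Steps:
$J = - \frac{1}{4} \approx -0.25$
$G{\left(f,B \right)} = B f$
$L{\left(Q,A \right)} = - \frac{A}{2 \left(- \frac{1}{4} + A\right)}$ ($L{\left(Q,A \right)} = - \frac{A \frac{1}{- \frac{1}{4} + A}}{2} = - \frac{A}{2 \left(- \frac{1}{4} + A\right)}$)
$s{\left(u,X \right)} = 2 X$
$3705612 + s{\left(980,L{\left(-44,-29 \right)} \right)} = 3705612 + 2 \left(\left(-2\right) \left(-29\right) \frac{1}{-1 + 4 \left(-29\right)}\right) = 3705612 + 2 \left(\left(-2\right) \left(-29\right) \frac{1}{-1 - 116}\right) = 3705612 + 2 \left(\left(-2\right) \left(-29\right) \frac{1}{-117}\right) = 3705612 + 2 \left(\left(-2\right) \left(-29\right) \left(- \frac{1}{117}\right)\right) = 3705612 + 2 \left(- \frac{58}{117}\right) = 3705612 - \frac{116}{117} = \frac{433556488}{117}$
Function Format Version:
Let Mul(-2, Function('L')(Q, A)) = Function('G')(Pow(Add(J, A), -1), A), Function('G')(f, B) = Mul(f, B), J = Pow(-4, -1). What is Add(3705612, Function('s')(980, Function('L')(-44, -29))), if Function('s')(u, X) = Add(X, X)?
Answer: Rational(433556488, 117) ≈ 3.7056e+6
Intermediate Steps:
J = Rational(-1, 4) ≈ -0.25000
Function('G')(f, B) = Mul(B, f)
Function('L')(Q, A) = Mul(Rational(-1, 2), A, Pow(Add(Rational(-1, 4), A), -1)) (Function('L')(Q, A) = Mul(Rational(-1, 2), Mul(A, Pow(Add(Rational(-1, 4), A), -1))) = Mul(Rational(-1, 2), A, Pow(Add(Rational(-1, 4), A), -1)))
Function('s')(u, X) = Mul(2, X)
Add(3705612, Function('s')(980, Function('L')(-44, -29))) = Add(3705612, Mul(2, Mul(-2, -29, Pow(Add(-1, Mul(4, -29)), -1)))) = Add(3705612, Mul(2, Mul(-2, -29, Pow(Add(-1, -116), -1)))) = Add(3705612, Mul(2, Mul(-2, -29, Pow(-117, -1)))) = Add(3705612, Mul(2, Mul(-2, -29, Rational(-1, 117)))) = Add(3705612, Mul(2, Rational(-58, 117))) = Add(3705612, Rational(-116, 117)) = Rational(433556488, 117)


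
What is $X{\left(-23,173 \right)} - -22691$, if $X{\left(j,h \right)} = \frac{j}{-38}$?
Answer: $\frac{862281}{38} \approx 22692.0$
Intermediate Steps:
$X{\left(j,h \right)} = - \frac{j}{38}$ ($X{\left(j,h \right)} = j \left(- \frac{1}{38}\right) = - \frac{j}{38}$)
$X{\left(-23,173 \right)} - -22691 = \left(- \frac{1}{38}\right) \left(-23\right) - -22691 = \frac{23}{38} + 22691 = \frac{862281}{38}$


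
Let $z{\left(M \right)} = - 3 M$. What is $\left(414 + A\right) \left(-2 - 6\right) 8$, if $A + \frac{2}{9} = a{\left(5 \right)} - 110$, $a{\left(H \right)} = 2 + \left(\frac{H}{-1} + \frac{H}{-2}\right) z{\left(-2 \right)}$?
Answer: $- \frac{150208}{9} \approx -16690.0$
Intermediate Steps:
$a{\left(H \right)} = 2 - 9 H$ ($a{\left(H \right)} = 2 + \left(\frac{H}{-1} + \frac{H}{-2}\right) \left(\left(-3\right) \left(-2\right)\right) = 2 + \left(H \left(-1\right) + H \left(- \frac{1}{2}\right)\right) 6 = 2 + \left(- H - \frac{H}{2}\right) 6 = 2 + - \frac{3 H}{2} \cdot 6 = 2 - 9 H$)
$A = - \frac{1379}{9}$ ($A = - \frac{2}{9} + \left(\left(2 - 45\right) - 110\right) = - \frac{2}{9} - 153 = - \frac{1379}{9} \approx -153.22$)
$\left(414 + A\right) \left(-2 - 6\right) 8 = \left(414 - \frac{1379}{9}\right) \left(-2 - 6\right) 8 = \frac{2347 \left(\left(-8\right) 8\right)}{9} = \frac{2347}{9} \left(-64\right) = - \frac{150208}{9}$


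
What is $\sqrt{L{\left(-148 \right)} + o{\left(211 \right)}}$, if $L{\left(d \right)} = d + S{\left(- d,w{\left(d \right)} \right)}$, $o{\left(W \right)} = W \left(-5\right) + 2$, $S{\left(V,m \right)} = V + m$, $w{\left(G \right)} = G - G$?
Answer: $9 i \sqrt{13} \approx 32.45 i$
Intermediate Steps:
$w{\left(G \right)} = 0$
$o{\left(W \right)} = 2 - 5 W$ ($o{\left(W \right)} = - 5 W + 2 = 2 - 5 W$)
$L{\left(d \right)} = 0$ ($L{\left(d \right)} = d + \left(- d + 0\right) = d - d = 0$)
$\sqrt{L{\left(-148 \right)} + o{\left(211 \right)}} = \sqrt{0 + \left(2 - 1055\right)} = \sqrt{0 - 1053} = \sqrt{-1053} = 9 i \sqrt{13}$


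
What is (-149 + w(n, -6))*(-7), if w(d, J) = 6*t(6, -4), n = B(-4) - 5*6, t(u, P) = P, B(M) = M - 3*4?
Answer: 1211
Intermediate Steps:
B(M) = -12 + M (B(M) = M - 12 = -12 + M)
n = -46 (n = (-12 - 4) - 5*6 = -16 - 30 = -46)
w(d, J) = -24 (w(d, J) = 6*(-4) = -24)
(-149 + w(n, -6))*(-7) = (-149 - 24)*(-7) = -173*(-7) = 1211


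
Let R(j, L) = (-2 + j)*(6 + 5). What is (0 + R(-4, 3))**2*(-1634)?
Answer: -7117704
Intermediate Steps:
R(j, L) = -22 + 11*j (R(j, L) = (-2 + j)*11 = -22 + 11*j)
(0 + R(-4, 3))**2*(-1634) = (0 + (-22 + 11*(-4)))**2*(-1634) = (0 + (-22 - 44))**2*(-1634) = (0 - 66)**2*(-1634) = (-66)**2*(-1634) = 4356*(-1634) = -7117704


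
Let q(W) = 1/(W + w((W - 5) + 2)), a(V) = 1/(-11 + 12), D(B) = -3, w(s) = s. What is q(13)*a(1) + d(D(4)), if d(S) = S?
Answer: -68/23 ≈ -2.9565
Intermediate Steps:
a(V) = 1 (a(V) = 1/1 = 1)
q(W) = 1/(-3 + 2*W) (q(W) = 1/(W + ((W - 5) + 2)) = 1/(W + ((-5 + W) + 2)) = 1/(W + (-3 + W)) = 1/(-3 + 2*W))
q(13)*a(1) + d(D(4)) = 1/(-3 + 2*13) - 3 = 1/(-3 + 26) - 3 = 1/23 - 3 = -68/23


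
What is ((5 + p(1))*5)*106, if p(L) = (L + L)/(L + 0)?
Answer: 3710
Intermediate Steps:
p(L) = 2 (p(L) = (2*L)/L = 2)
((5 + p(1))*5)*106 = ((5 + 2)*5)*106 = (7*5)*106 = 35*106 = 3710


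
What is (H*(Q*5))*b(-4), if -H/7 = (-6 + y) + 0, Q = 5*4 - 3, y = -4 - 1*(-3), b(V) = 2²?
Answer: 16660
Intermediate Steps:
b(V) = 4
y = -1 (y = -4 + 3 = -1)
Q = 17 (Q = 20 - 3 = 17)
H = 49 (H = -7*((-6 - 1) + 0) = -7*(-7 + 0) = -7*(-7) = 49)
(H*(Q*5))*b(-4) = (49*(17*5))*4 = (49*85)*4 = 4165*4 = 16660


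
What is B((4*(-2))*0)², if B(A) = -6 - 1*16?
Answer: 484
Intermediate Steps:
B(A) = -22 (B(A) = -6 - 16 = -22)
B((4*(-2))*0)² = (-22)² = 484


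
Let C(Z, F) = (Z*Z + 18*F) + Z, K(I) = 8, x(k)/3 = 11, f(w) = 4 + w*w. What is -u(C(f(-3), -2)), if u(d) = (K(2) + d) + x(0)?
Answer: -187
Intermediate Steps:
f(w) = 4 + w²
x(k) = 33 (x(k) = 3*11 = 33)
C(Z, F) = Z + Z² + 18*F (C(Z, F) = (Z² + 18*F) + Z = Z + Z² + 18*F)
u(d) = 41 + d (u(d) = (8 + d) + 33 = 41 + d)
-u(C(f(-3), -2)) = -(41 + ((4 + (-3)²) + (4 + (-3)²)² + 18*(-2))) = -(41 + ((4 + 9) + (4 + 9)² - 36)) = -(41 + (13 + 13² - 36)) = -(41 + (13 + 169 - 36)) = -(41 + 146) = -1*187 = -187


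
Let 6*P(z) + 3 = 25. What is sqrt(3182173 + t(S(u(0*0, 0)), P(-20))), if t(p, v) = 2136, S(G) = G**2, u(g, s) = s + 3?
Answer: sqrt(3184309) ≈ 1784.5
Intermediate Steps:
P(z) = 11/3 (P(z) = -1/2 + (1/6)*25 = -1/2 + 25/6 = 11/3)
u(g, s) = 3 + s
sqrt(3182173 + t(S(u(0*0, 0)), P(-20))) = sqrt(3182173 + 2136) = sqrt(3184309)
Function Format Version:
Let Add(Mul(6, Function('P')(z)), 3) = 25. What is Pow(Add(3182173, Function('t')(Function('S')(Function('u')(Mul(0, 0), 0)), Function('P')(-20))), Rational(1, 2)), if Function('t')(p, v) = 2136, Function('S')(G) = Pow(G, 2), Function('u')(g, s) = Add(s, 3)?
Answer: Pow(3184309, Rational(1, 2)) ≈ 1784.5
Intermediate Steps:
Function('P')(z) = Rational(11, 3) (Function('P')(z) = Add(Rational(-1, 2), Mul(Rational(1, 6), 25)) = Add(Rational(-1, 2), Rational(25, 6)) = Rational(11, 3))
Function('u')(g, s) = Add(3, s)
Pow(Add(3182173, Function('t')(Function('S')(Function('u')(Mul(0, 0), 0)), Function('P')(-20))), Rational(1, 2)) = Pow(Add(3182173, 2136), Rational(1, 2)) = Pow(3184309, Rational(1, 2))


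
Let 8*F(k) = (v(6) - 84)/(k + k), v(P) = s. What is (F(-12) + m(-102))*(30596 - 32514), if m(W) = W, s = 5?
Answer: 18705295/96 ≈ 1.9485e+5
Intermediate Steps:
v(P) = 5
F(k) = -79/(16*k) (F(k) = ((5 - 84)/(k + k))/8 = (-79*1/(2*k))/8 = (-79/(2*k))/8 = -79/(16*k))
(F(-12) + m(-102))*(30596 - 32514) = (-79/16/(-12) - 102)*(30596 - 32514) = (-79/16*(-1/12) - 102)*(-1918) = (79/192 - 102)*(-1918) = -19505/192*(-1918) = 18705295/96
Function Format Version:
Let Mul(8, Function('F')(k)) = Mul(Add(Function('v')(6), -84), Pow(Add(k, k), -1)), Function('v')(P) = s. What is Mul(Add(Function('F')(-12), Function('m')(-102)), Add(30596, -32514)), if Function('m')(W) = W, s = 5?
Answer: Rational(18705295, 96) ≈ 1.9485e+5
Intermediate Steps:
Function('v')(P) = 5
Function('F')(k) = Mul(Rational(-79, 16), Pow(k, -1)) (Function('F')(k) = Mul(Rational(1, 8), Mul(Add(5, -84), Pow(Add(k, k), -1))) = Mul(Rational(1, 8), Mul(-79, Pow(Mul(2, k), -1))) = Mul(Rational(1, 8), Mul(-79, Mul(Rational(1, 2), Pow(k, -1)))) = Mul(Rational(1, 8), Mul(Rational(-79, 2), Pow(k, -1))) = Mul(Rational(-79, 16), Pow(k, -1)))
Mul(Add(Function('F')(-12), Function('m')(-102)), Add(30596, -32514)) = Mul(Add(Mul(Rational(-79, 16), Pow(-12, -1)), -102), Add(30596, -32514)) = Mul(Add(Mul(Rational(-79, 16), Rational(-1, 12)), -102), -1918) = Mul(Add(Rational(79, 192), -102), -1918) = Mul(Rational(-19505, 192), -1918) = Rational(18705295, 96)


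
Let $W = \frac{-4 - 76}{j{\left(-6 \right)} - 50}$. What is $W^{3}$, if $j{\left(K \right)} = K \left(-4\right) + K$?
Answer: $\frac{125}{8} \approx 15.625$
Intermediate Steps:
$j{\left(K \right)} = - 3 K$ ($j{\left(K \right)} = - 4 K + K = - 3 K$)
$W = \frac{5}{2}$ ($W = \frac{-4 - 76}{\left(-3\right) \left(-6\right) - 50} = - \frac{80}{18 - 50} = - \frac{80}{-32} = \left(-80\right) \left(- \frac{1}{32}\right) = \frac{5}{2} \approx 2.5$)
$W^{3} = \left(\frac{5}{2}\right)^{3} = \frac{125}{8}$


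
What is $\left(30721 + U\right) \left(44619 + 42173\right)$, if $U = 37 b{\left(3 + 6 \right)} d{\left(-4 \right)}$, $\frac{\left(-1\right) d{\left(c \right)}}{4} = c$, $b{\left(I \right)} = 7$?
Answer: $3026003080$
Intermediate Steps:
$d{\left(c \right)} = - 4 c$
$U = 4144$ ($U = 37 \cdot 7 \left(\left(-4\right) \left(-4\right)\right) = 259 \cdot 16 = 4144$)
$\left(30721 + U\right) \left(44619 + 42173\right) = \left(30721 + 4144\right) \left(44619 + 42173\right) = 34865 \cdot 86792 = 3026003080$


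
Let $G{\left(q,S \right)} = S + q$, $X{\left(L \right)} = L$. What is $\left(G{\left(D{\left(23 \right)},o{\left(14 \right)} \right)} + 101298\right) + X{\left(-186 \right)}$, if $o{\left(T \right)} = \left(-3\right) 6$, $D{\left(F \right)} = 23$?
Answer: $101117$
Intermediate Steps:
$o{\left(T \right)} = -18$
$\left(G{\left(D{\left(23 \right)},o{\left(14 \right)} \right)} + 101298\right) + X{\left(-186 \right)} = \left(\left(-18 + 23\right) + 101298\right) - 186 = \left(5 + 101298\right) - 186 = 101303 - 186 = 101117$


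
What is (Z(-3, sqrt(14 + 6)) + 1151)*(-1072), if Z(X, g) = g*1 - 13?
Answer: -1219936 - 2144*sqrt(5) ≈ -1.2247e+6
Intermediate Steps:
Z(X, g) = -13 + g (Z(X, g) = g - 13 = -13 + g)
(Z(-3, sqrt(14 + 6)) + 1151)*(-1072) = ((-13 + sqrt(14 + 6)) + 1151)*(-1072) = ((-13 + sqrt(20)) + 1151)*(-1072) = ((-13 + 2*sqrt(5)) + 1151)*(-1072) = (1138 + 2*sqrt(5))*(-1072) = -1219936 - 2144*sqrt(5)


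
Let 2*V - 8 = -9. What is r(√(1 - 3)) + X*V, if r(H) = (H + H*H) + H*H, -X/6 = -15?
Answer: -49 + I*√2 ≈ -49.0 + 1.4142*I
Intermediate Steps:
V = -½ (V = 4 + (½)*(-9) = 4 - 9/2 = -½ ≈ -0.50000)
X = 90 (X = -6*(-15) = 90)
r(H) = H + 2*H² (r(H) = (H + H²) + H² = H + 2*H²)
r(√(1 - 3)) + X*V = √(1 - 3)*(1 + 2*√(1 - 3)) + 90*(-½) = √(-2)*(1 + 2*√(-2)) - 45 = (I*√2)*(1 + 2*(I*√2)) - 45 = (I*√2)*(1 + 2*I*√2) - 45 = I*√2*(1 + 2*I*√2) - 45 = -45 + I*√2*(1 + 2*I*√2)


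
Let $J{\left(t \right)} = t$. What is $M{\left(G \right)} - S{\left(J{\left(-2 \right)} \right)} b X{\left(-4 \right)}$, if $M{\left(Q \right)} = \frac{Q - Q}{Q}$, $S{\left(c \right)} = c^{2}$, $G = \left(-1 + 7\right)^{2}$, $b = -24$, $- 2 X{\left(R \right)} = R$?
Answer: $192$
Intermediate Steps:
$X{\left(R \right)} = - \frac{R}{2}$
$G = 36$ ($G = 6^{2} = 36$)
$M{\left(Q \right)} = 0$ ($M{\left(Q \right)} = \frac{0}{Q} = 0$)
$M{\left(G \right)} - S{\left(J{\left(-2 \right)} \right)} b X{\left(-4 \right)} = 0 - \left(-2\right)^{2} \left(-24\right) \left(\left(- \frac{1}{2}\right) \left(-4\right)\right) = 0 - 4 \left(-24\right) 2 = 0 - \left(-96\right) 2 = 0 - -192 = 0 + 192 = 192$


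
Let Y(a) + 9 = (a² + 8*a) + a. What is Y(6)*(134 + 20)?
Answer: 12474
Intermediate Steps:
Y(a) = -9 + a² + 9*a (Y(a) = -9 + ((a² + 8*a) + a) = -9 + (a² + 9*a) = -9 + a² + 9*a)
Y(6)*(134 + 20) = (-9 + 6² + 9*6)*(134 + 20) = (-9 + 36 + 54)*154 = 81*154 = 12474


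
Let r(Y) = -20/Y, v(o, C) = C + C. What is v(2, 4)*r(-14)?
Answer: 80/7 ≈ 11.429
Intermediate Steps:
v(o, C) = 2*C
v(2, 4)*r(-14) = (2*4)*(-20/(-14)) = 8*(-20*(-1/14)) = 8*(10/7) = 80/7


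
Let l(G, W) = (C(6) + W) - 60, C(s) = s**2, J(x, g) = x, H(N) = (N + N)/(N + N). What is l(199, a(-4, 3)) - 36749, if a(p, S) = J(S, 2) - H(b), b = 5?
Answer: -36771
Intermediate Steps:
H(N) = 1 (H(N) = (2*N)/((2*N)) = (2*N)*(1/(2*N)) = 1)
a(p, S) = -1 + S (a(p, S) = S - 1*1 = S - 1 = -1 + S)
l(G, W) = -24 + W (l(G, W) = (6**2 + W) - 60 = (36 + W) - 60 = -24 + W)
l(199, a(-4, 3)) - 36749 = (-24 + (-1 + 3)) - 36749 = (-24 + 2) - 36749 = -22 - 36749 = -36771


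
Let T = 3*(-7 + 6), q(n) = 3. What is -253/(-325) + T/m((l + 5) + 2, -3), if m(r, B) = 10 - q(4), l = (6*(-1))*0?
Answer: 796/2275 ≈ 0.34989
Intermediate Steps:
l = 0 (l = -6*0 = 0)
T = -3 (T = 3*(-1) = -3)
m(r, B) = 7 (m(r, B) = 10 - 1*3 = 10 - 3 = 7)
-253/(-325) + T/m((l + 5) + 2, -3) = -253/(-325) - 3/7 = -253*(-1/325) - 3*1/7 = 253/325 - 3/7 = 796/2275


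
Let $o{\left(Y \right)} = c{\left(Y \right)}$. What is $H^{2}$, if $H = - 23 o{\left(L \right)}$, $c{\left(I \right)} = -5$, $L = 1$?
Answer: $13225$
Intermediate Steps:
$o{\left(Y \right)} = -5$
$H = 115$ ($H = \left(-23\right) \left(-5\right) = 115$)
$H^{2} = 115^{2} = 13225$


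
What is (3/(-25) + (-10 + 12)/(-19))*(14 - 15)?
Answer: 107/475 ≈ 0.22526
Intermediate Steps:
(3/(-25) + (-10 + 12)/(-19))*(14 - 15) = (3*(-1/25) + 2*(-1/19))*(-1) = (-3/25 - 2/19)*(-1) = -107/475*(-1) = 107/475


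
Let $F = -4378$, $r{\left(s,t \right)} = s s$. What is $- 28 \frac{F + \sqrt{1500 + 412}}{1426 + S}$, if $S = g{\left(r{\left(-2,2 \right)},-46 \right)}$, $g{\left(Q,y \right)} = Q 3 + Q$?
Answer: $\frac{8756}{103} - \frac{4 \sqrt{478}}{103} \approx 84.161$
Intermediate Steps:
$r{\left(s,t \right)} = s^{2}$
$g{\left(Q,y \right)} = 4 Q$ ($g{\left(Q,y \right)} = 3 Q + Q = 4 Q$)
$S = 16$ ($S = 4 \left(-2\right)^{2} = 4 \cdot 4 = 16$)
$- 28 \frac{F + \sqrt{1500 + 412}}{1426 + S} = - 28 \frac{-4378 + \sqrt{1500 + 412}}{1426 + 16} = - 28 \frac{-4378 + \sqrt{1912}}{1442} = - 28 \left(-4378 + 2 \sqrt{478}\right) \frac{1}{1442} = - 28 \left(- \frac{2189}{721} + \frac{\sqrt{478}}{721}\right) = \frac{8756}{103} - \frac{4 \sqrt{478}}{103}$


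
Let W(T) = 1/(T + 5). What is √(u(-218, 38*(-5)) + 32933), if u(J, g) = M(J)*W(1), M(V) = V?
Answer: √296070/3 ≈ 181.37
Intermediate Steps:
W(T) = 1/(5 + T)
u(J, g) = J/6 (u(J, g) = J/(5 + 1) = J/6)
√(u(-218, 38*(-5)) + 32933) = √((⅙)*(-218) + 32933) = √(-109/3 + 32933) = √(98690/3) = √296070/3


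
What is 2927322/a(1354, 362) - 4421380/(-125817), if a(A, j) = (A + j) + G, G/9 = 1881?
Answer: 150247834058/781952655 ≈ 192.14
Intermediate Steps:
G = 16929 (G = 9*1881 = 16929)
a(A, j) = 16929 + A + j (a(A, j) = (A + j) + 16929 = 16929 + A + j)
2927322/a(1354, 362) - 4421380/(-125817) = 2927322/(16929 + 1354 + 362) - 4421380/(-125817) = 2927322/18645 - 4421380*(-1/125817) = 2927322*(1/18645) + 4421380/125817 = 975774/6215 + 4421380/125817 = 150247834058/781952655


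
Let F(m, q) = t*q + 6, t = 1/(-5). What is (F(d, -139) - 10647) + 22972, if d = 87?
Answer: 61794/5 ≈ 12359.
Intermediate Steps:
t = -⅕ ≈ -0.20000
F(m, q) = 6 - q/5 (F(m, q) = -q/5 + 6 = 6 - q/5)
(F(d, -139) - 10647) + 22972 = ((6 - ⅕*(-139)) - 10647) + 22972 = ((6 + 139/5) - 10647) + 22972 = (169/5 - 10647) + 22972 = -53066/5 + 22972 = 61794/5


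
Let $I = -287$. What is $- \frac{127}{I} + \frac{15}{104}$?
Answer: $\frac{17513}{29848} \approx 0.58674$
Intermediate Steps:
$- \frac{127}{I} + \frac{15}{104} = - \frac{127}{-287} + \frac{15}{104} = \left(-127\right) \left(- \frac{1}{287}\right) + 15 \cdot \frac{1}{104} = \frac{127}{287} + \frac{15}{104} = \frac{17513}{29848}$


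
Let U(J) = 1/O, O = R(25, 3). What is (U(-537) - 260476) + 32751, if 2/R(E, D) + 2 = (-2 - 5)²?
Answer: -455403/2 ≈ -2.2770e+5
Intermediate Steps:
R(E, D) = 2/47 (R(E, D) = 2/(-2 + (-2 - 5)²) = 2/(-2 + (-7)²) = 2/(-2 + 49) = 2/47)
O = 2/47 ≈ 0.042553
U(J) = 47/2 (U(J) = 1/(2/47) = 47/2)
(U(-537) - 260476) + 32751 = (47/2 - 260476) + 32751 = -520905/2 + 32751 = -455403/2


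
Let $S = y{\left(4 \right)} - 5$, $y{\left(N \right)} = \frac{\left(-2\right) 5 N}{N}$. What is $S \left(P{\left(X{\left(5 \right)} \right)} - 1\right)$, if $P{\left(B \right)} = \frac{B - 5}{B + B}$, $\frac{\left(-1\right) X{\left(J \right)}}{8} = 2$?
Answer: $\frac{165}{32} \approx 5.1563$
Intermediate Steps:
$X{\left(J \right)} = -16$ ($X{\left(J \right)} = \left(-8\right) 2 = -16$)
$P{\left(B \right)} = \frac{-5 + B}{2 B}$
$y{\left(N \right)} = -10$ ($y{\left(N \right)} = \frac{\left(-10\right) N}{N} = -10$)
$S = -15$ ($S = -10 - 5 = -15$)
$S \left(P{\left(X{\left(5 \right)} \right)} - 1\right) = - 15 \left(\frac{-5 - 16}{2 \left(-16\right)} - 1\right) = - 15 \left(\frac{1}{2} \left(- \frac{1}{16}\right) \left(-21\right) - 1\right) = - 15 \left(\frac{21}{32} - 1\right) = \left(-15\right) \left(- \frac{11}{32}\right) = \frac{165}{32}$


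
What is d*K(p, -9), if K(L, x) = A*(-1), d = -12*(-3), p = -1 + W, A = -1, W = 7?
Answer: 36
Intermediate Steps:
p = 6 (p = -1 + 7 = 6)
d = 36
K(L, x) = 1 (K(L, x) = -1*(-1) = 1)
d*K(p, -9) = 36*1 = 36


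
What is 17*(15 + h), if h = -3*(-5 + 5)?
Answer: 255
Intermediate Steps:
h = 0 (h = -3*0 = 0)
17*(15 + h) = 17*(15 + 0) = 17*15 = 255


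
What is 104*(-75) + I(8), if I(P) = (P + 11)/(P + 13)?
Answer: -163781/21 ≈ -7799.1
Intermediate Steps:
I(P) = (11 + P)/(13 + P)
104*(-75) + I(8) = 104*(-75) + (11 + 8)/(13 + 8) = -7800 + 19/21 = -163781/21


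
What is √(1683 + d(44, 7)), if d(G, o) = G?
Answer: √1727 ≈ 41.557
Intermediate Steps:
√(1683 + d(44, 7)) = √(1683 + 44) = √1727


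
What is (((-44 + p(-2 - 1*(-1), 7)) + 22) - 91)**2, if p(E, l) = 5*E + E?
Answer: 14161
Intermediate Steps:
p(E, l) = 6*E
(((-44 + p(-2 - 1*(-1), 7)) + 22) - 91)**2 = (((-44 + 6*(-2 - 1*(-1))) + 22) - 91)**2 = (((-44 + 6*(-2 + 1)) + 22) - 91)**2 = (((-44 + 6*(-1)) + 22) - 91)**2 = (((-44 - 6) + 22) - 91)**2 = ((-50 + 22) - 91)**2 = (-28 - 91)**2 = (-119)**2 = 14161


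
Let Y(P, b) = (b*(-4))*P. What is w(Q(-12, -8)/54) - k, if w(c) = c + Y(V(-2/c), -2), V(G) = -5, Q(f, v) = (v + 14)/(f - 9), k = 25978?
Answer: -4917403/189 ≈ -26018.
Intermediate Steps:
Q(f, v) = (14 + v)/(-9 + f)
Y(P, b) = -4*P*b (Y(P, b) = (-4*b)*P = -4*P*b)
w(c) = -40 + c (w(c) = c - 4*(-5)*(-2) = c - 40 = -40 + c)
w(Q(-12, -8)/54) - k = (-40 + ((14 - 8)/(-9 - 12))/54) - 1*25978 = (-40 + (6/(-21))*(1/54)) - 25978 = (-40 - 1/21*6*(1/54)) - 25978 = (-40 - 2/7*1/54) - 25978 = (-40 - 1/189) - 25978 = -7561/189 - 25978 = -4917403/189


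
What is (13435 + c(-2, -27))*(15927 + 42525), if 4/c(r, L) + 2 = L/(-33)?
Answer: 10206362172/13 ≈ 7.8510e+8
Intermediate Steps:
c(r, L) = 4/(-2 - L/33) (c(r, L) = 4/(-2 + L/(-33)) = 4/(-2 + L*(-1/33)) = 4/(-2 - L/33))
(13435 + c(-2, -27))*(15927 + 42525) = (13435 - 132/(66 - 27))*(15927 + 42525) = (13435 - 132/39)*58452 = (13435 - 132*1/39)*58452 = (13435 - 44/13)*58452 = (174611/13)*58452 = 10206362172/13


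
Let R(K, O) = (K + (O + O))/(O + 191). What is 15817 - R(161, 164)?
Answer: 5614546/355 ≈ 15816.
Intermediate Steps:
R(K, O) = (K + 2*O)/(191 + O)
15817 - R(161, 164) = 15817 - (161 + 2*164)/(191 + 164) = 15817 - (161 + 328)/355 = 15817 - 489/355 = 5614546/355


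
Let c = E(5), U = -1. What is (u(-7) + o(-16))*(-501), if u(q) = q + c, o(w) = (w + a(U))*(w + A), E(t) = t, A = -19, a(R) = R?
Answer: -297093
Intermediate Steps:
o(w) = (-1 + w)*(-19 + w) (o(w) = (w - 1)*(w - 19) = (-1 + w)*(-19 + w))
c = 5
u(q) = 5 + q (u(q) = q + 5 = 5 + q)
(u(-7) + o(-16))*(-501) = ((5 - 7) + (19 + (-16)² - 20*(-16)))*(-501) = (-2 + (19 + 256 + 320))*(-501) = (-2 + 595)*(-501) = 593*(-501) = -297093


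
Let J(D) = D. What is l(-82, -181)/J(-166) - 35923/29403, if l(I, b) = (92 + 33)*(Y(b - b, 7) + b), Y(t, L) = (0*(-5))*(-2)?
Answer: 659279657/4880898 ≈ 135.07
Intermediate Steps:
Y(t, L) = 0 (Y(t, L) = 0*(-2) = 0)
l(I, b) = 125*b (l(I, b) = (92 + 33)*(0 + b) = 125*b)
l(-82, -181)/J(-166) - 35923/29403 = (125*(-181))/(-166) - 35923/29403 = -22625*(-1/166) - 35923*1/29403 = 22625/166 - 35923/29403 = 659279657/4880898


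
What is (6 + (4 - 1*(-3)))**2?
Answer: 169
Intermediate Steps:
(6 + (4 - 1*(-3)))**2 = (6 + (4 + 3))**2 = (6 + 7)**2 = 13**2 = 169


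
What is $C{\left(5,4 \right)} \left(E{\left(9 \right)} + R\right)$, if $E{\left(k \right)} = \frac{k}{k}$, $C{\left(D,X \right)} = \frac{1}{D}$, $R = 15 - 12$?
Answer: $\frac{4}{5} \approx 0.8$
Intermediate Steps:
$R = 3$ ($R = 15 - 12 = 3$)
$E{\left(k \right)} = 1$
$C{\left(5,4 \right)} \left(E{\left(9 \right)} + R\right) = \frac{1 + 3}{5} = \frac{1}{5} \cdot 4 = \frac{4}{5}$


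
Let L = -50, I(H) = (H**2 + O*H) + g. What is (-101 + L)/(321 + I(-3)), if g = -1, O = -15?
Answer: -151/374 ≈ -0.40374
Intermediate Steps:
I(H) = -1 + H**2 - 15*H (I(H) = (H**2 - 15*H) - 1 = -1 + H**2 - 15*H)
(-101 + L)/(321 + I(-3)) = (-101 - 50)/(321 + (-1 + (-3)**2 - 15*(-3))) = -151/(321 + (-1 + 9 + 45)) = -151/(321 + 53) = -151/374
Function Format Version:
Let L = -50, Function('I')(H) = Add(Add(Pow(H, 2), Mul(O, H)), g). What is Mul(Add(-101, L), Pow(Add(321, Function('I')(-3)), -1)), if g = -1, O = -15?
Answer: Rational(-151, 374) ≈ -0.40374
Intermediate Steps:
Function('I')(H) = Add(-1, Pow(H, 2), Mul(-15, H)) (Function('I')(H) = Add(Add(Pow(H, 2), Mul(-15, H)), -1) = Add(-1, Pow(H, 2), Mul(-15, H)))
Mul(Add(-101, L), Pow(Add(321, Function('I')(-3)), -1)) = Mul(Add(-101, -50), Pow(Add(321, Add(-1, Pow(-3, 2), Mul(-15, -3))), -1)) = Mul(-151, Pow(Add(321, Add(-1, 9, 45)), -1)) = Mul(-151, Pow(Add(321, 53), -1)) = Mul(-151, Pow(374, -1)) = Mul(-151, Rational(1, 374)) = Rational(-151, 374)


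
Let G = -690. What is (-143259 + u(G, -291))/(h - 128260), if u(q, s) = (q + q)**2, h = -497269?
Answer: -1761141/625529 ≈ -2.8154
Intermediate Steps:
u(q, s) = 4*q**2 (u(q, s) = (2*q)**2 = 4*q**2)
(-143259 + u(G, -291))/(h - 128260) = (-143259 + 4*(-690)**2)/(-497269 - 128260) = (-143259 + 4*476100)/(-625529) = (-143259 + 1904400)*(-1/625529) = 1761141*(-1/625529) = -1761141/625529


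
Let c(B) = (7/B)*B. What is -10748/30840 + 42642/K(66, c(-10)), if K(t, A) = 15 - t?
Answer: -109635619/131070 ≈ -836.47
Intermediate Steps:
c(B) = 7
-10748/30840 + 42642/K(66, c(-10)) = -10748/30840 + 42642/(15 - 1*66) = -10748*1/30840 + 42642/(15 - 66) = -2687/7710 + 42642/(-51) = -2687/7710 + 42642*(-1/51) = -2687/7710 - 14214/17 = -109635619/131070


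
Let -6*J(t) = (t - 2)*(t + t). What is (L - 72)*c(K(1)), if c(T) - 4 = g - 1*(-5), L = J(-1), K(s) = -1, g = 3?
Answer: -876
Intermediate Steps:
J(t) = -t*(-2 + t)/3 (J(t) = -(t - 2)*(t + t)/6 = -(-2 + t)*2*t/6 = -t*(-2 + t)/3)
L = -1 (L = (⅓)*(-1)*(2 - 1*(-1)) = (⅓)*(-1)*(2 + 1) = (⅓)*(-1)*3 = -1)
c(T) = 12 (c(T) = 4 + (3 - 1*(-5)) = 4 + (3 + 5) = 4 + 8 = 12)
(L - 72)*c(K(1)) = (-1 - 72)*12 = -73*12 = -876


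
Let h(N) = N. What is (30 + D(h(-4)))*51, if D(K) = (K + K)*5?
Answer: -510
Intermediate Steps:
D(K) = 10*K (D(K) = (2*K)*5 = 10*K)
(30 + D(h(-4)))*51 = (30 + 10*(-4))*51 = (30 - 40)*51 = -10*51 = -510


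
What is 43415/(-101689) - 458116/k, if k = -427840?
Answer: 1000381583/1553807920 ≈ 0.64383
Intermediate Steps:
43415/(-101689) - 458116/k = 43415/(-101689) - 458116/(-427840) = 43415*(-1/101689) - 458116*(-1/427840) = -43415/101689 + 114529/106960 = 1000381583/1553807920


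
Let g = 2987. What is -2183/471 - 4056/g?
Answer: -8430997/1406877 ≈ -5.9927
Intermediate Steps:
-2183/471 - 4056/g = -2183/471 - 4056/2987 = -8430997/1406877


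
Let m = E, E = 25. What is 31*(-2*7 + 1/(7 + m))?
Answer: -13857/32 ≈ -433.03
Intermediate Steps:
m = 25
31*(-2*7 + 1/(7 + m)) = 31*(-2*7 + 1/(7 + 25)) = 31*(-14 + 1/32) = 31*(-447/32) = -13857/32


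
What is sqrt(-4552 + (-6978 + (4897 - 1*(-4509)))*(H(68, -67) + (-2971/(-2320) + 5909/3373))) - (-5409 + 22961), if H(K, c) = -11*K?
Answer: -17552 + I*sqrt(1735027210473584915)/978170 ≈ -17552.0 + 1346.6*I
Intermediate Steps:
sqrt(-4552 + (-6978 + (4897 - 1*(-4509)))*(H(68, -67) + (-2971/(-2320) + 5909/3373))) - (-5409 + 22961) = sqrt(-4552 + (-6978 + (4897 - 1*(-4509)))*(-11*68 + (-2971/(-2320) + 5909/3373))) - (-5409 + 22961) = sqrt(-4552 + (-6978 + (4897 + 4509))*(-748 + (-2971*(-1/2320) + 5909*(1/3373)))) - 1*17552 = sqrt(-4552 + (-6978 + 9406)*(-748 + (2971/2320 + 5909/3373))) - 17552 = sqrt(-4552 + 2428*(-748 + 23730063/7825360)) - 17552 = sqrt(-4552 + 2428*(-5829639217/7825360)) - 17552 = sqrt(-4552 - 3538591004719/1956340) - 17552 = sqrt(-3547496264399/1956340) - 17552 = I*sqrt(1735027210473584915)/978170 - 17552 = -17552 + I*sqrt(1735027210473584915)/978170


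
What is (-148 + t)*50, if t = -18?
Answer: -8300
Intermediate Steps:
(-148 + t)*50 = (-148 - 18)*50 = -166*50 = -8300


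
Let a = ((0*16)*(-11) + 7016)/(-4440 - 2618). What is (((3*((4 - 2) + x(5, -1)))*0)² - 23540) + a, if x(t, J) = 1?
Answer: -83076168/3529 ≈ -23541.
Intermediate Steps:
a = -3508/3529 (a = (0*(-11) + 7016)/(-7058) = (0 + 7016)*(-1/7058) = 7016*(-1/7058) = -3508/3529 ≈ -0.99405)
(((3*((4 - 2) + x(5, -1)))*0)² - 23540) + a = (((3*((4 - 2) + 1))*0)² - 23540) - 3508/3529 = (((3*(2 + 1))*0)² - 23540) - 3508/3529 = (((3*3)*0)² - 23540) - 3508/3529 = ((9*0)² - 23540) - 3508/3529 = (0² - 23540) - 3508/3529 = (0 - 23540) - 3508/3529 = -23540 - 3508/3529 = -83076168/3529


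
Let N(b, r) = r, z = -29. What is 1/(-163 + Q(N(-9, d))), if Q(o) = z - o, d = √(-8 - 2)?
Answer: I/(√10 - 192*I) ≈ -0.0052069 + 8.5759e-5*I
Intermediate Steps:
d = I*√10 (d = √(-10) = I*√10 ≈ 3.1623*I)
Q(o) = -29 - o
1/(-163 + Q(N(-9, d))) = 1/(-163 + (-29 - I*√10)) = 1/(-192 - I*√10)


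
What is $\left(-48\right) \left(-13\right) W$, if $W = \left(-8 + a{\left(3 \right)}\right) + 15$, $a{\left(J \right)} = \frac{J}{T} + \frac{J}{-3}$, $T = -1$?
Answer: $1872$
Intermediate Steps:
$a{\left(J \right)} = - \frac{4 J}{3}$ ($a{\left(J \right)} = \frac{J}{-1} + \frac{J}{-3} = J \left(-1\right) + J \left(- \frac{1}{3}\right) = - J - \frac{J}{3} = - \frac{4 J}{3}$)
$W = 3$ ($W = \left(-8 - 4\right) + 15 = -12 + 15 = 3$)
$\left(-48\right) \left(-13\right) W = \left(-48\right) \left(-13\right) 3 = 624 \cdot 3 = 1872$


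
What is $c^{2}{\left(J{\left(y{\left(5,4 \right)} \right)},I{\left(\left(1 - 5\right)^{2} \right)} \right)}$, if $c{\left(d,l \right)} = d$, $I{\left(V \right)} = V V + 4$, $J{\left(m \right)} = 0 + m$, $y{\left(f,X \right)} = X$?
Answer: $16$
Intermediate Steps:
$J{\left(m \right)} = m$
$I{\left(V \right)} = 4 + V^{2}$ ($I{\left(V \right)} = V^{2} + 4 = 4 + V^{2}$)
$c^{2}{\left(J{\left(y{\left(5,4 \right)} \right)},I{\left(\left(1 - 5\right)^{2} \right)} \right)} = 4^{2} = 16$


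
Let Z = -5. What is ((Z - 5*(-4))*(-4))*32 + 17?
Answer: -1903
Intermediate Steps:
((Z - 5*(-4))*(-4))*32 + 17 = ((-5 - 5*(-4))*(-4))*32 + 17 = ((-5 + 20)*(-4))*32 + 17 = (15*(-4))*32 + 17 = -60*32 + 17 = -1920 + 17 = -1903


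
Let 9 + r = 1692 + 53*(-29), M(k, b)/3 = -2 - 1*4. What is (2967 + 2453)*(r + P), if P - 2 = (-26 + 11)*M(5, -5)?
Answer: 2265560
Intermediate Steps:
M(k, b) = -18 (M(k, b) = 3*(-2 - 1*4) = 3*(-2 - 4) = 3*(-6) = -18)
P = 272 (P = 2 + (-26 + 11)*(-18) = 2 - 15*(-18) = 2 + 270 = 272)
r = 146 (r = -9 + (1692 + 53*(-29)) = -9 + (1692 - 1537) = -9 + 155 = 146)
(2967 + 2453)*(r + P) = (2967 + 2453)*(146 + 272) = 5420*418 = 2265560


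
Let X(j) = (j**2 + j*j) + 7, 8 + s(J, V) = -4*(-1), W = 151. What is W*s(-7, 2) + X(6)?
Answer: -525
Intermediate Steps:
s(J, V) = -4 (s(J, V) = -8 - 4*(-1) = -8 + 4 = -4)
X(j) = 7 + 2*j**2 (X(j) = (j**2 + j**2) + 7 = 2*j**2 + 7 = 7 + 2*j**2)
W*s(-7, 2) + X(6) = 151*(-4) + (7 + 2*6**2) = -604 + (7 + 2*36) = -604 + (7 + 72) = -604 + 79 = -525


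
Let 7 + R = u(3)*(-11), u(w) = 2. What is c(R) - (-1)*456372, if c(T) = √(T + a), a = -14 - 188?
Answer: 456372 + I*√231 ≈ 4.5637e+5 + 15.199*I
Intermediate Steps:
a = -202
R = -29 (R = -7 + 2*(-11) = -7 - 22 = -29)
c(T) = √(-202 + T) (c(T) = √(T - 202) = √(-202 + T))
c(R) - (-1)*456372 = √(-202 - 29) - (-1)*456372 = √(-231) - 1*(-456372) = I*√231 + 456372 = 456372 + I*√231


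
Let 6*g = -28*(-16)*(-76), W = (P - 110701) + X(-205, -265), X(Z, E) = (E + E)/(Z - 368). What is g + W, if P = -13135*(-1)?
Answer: -59156372/573 ≈ -1.0324e+5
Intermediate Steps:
X(Z, E) = 2*E/(-368 + Z) (X(Z, E) = (2*E)/(-368 + Z) = 2*E/(-368 + Z))
P = 13135
W = -55904788/573 (W = (13135 - 110701) + 2*(-265)/(-368 - 205) = -97566 + 2*(-265)/(-573) = -97566 + 2*(-265)*(-1/573) = -97566 + 530/573 = -55904788/573 ≈ -97565.)
g = -17024/3 (g = (-28*(-16)*(-76))/6 = (448*(-76))/6 = (⅙)*(-34048) = -17024/3 ≈ -5674.7)
g + W = -17024/3 - 55904788/573 = -59156372/573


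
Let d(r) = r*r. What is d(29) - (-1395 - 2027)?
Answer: 4263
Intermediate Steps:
d(r) = r²
d(29) - (-1395 - 2027) = 29² - (-1395 - 2027) = 841 - 1*(-3422) = 841 + 3422 = 4263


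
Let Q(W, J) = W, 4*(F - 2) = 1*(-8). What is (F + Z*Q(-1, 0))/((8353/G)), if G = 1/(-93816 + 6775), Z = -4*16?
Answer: -64/727053473 ≈ -8.8027e-8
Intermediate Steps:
F = 0 (F = 2 + (1*(-8))/4 = 2 + (1/4)*(-8) = 2 - 2 = 0)
Z = -64
G = -1/87041 (G = 1/(-87041) = -1/87041 ≈ -1.1489e-5)
(F + Z*Q(-1, 0))/((8353/G)) = (0 - 64*(-1))/((8353/(-1/87041))) = (0 + 64)/((8353*(-87041))) = 64/(-727053473) = 64*(-1/727053473) = -64/727053473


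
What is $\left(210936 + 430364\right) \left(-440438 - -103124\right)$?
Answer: $-216319468200$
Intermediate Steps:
$\left(210936 + 430364\right) \left(-440438 - -103124\right) = 641300 \left(-440438 + 103124\right) = 641300 \left(-337314\right) = -216319468200$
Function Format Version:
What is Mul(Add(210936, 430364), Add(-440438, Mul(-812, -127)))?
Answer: -216319468200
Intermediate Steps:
Mul(Add(210936, 430364), Add(-440438, Mul(-812, -127))) = Mul(641300, Add(-440438, 103124)) = Mul(641300, -337314) = -216319468200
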